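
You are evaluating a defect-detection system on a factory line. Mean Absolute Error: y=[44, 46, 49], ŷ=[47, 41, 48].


Absolute errors: |44-47|=3, |46-41|=5, |49-48|=1
Sum = 9
MAE = 9/3 = 3

3


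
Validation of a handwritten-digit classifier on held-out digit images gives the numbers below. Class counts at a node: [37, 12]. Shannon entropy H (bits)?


Probabilities: [37/49, 12/49] ≈ [0.7551, 0.2449]
H = -((37/49)·log₂(37/49) + (12/49)·log₂(12/49))
  = 0.8031 bits

0.8031 bits


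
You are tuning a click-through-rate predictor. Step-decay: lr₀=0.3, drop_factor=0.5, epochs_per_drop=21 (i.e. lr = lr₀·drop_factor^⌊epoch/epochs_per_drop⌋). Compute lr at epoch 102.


n_drops = ⌊102/21⌋ = 4
lr = 0.3·0.5^4 = 0.3·0.0625 = 0.01875

0.01875


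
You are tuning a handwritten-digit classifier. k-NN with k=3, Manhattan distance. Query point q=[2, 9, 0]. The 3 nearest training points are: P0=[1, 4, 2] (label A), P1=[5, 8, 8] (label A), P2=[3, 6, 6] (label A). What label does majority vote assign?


d(q,P0) = 8  (label A)
d(q,P1) = 12  (label A)
d(q,P2) = 10  (label A)
Votes: A=3, B=0
Majority → A

A


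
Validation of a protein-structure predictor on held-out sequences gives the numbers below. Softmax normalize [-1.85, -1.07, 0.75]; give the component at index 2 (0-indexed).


Exponentials: e^-1.85=0.1572, e^-1.07=0.343, e^0.75=2.117
Sum = 2.6172
Softmax = [0.0601, 0.1311, 0.8089]
p[2] = 2.117/2.6172 = 0.8089

0.8089


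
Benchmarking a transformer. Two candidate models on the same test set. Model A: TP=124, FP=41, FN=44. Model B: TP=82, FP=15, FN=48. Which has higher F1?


Model A: P=124/165=0.7515, R=124/168=0.7381, F1=2PR/(P+R)=2TP/(2TP+FP+FN)=248/333=0.7447
Model B: P=82/97=0.8454, R=82/130=0.6308, F1=2PR/(P+R)=2TP/(2TP+FP+FN)=164/227=0.7225
0.7447 > 0.7225 → Model A

Model A


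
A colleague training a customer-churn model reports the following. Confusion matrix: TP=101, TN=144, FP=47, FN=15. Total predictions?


Total = TP + TN + FP + FN
= 101 + 144 + 47 + 15
= 307
(Predicted positive: 148, predicted negative: 159)

307


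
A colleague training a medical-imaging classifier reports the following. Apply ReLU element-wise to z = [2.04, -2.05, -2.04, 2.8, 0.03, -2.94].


ReLU(2.04) = max(0, 2.04) = 2.04
ReLU(-2.05) = max(0, -2.05) = 0.0
ReLU(-2.04) = max(0, -2.04) = 0.0
ReLU(2.8) = max(0, 2.8) = 2.8
ReLU(0.03) = max(0, 0.03) = 0.03
ReLU(-2.94) = max(0, -2.94) = 0.0
result = [2.04, 0.0, 0.0, 2.8, 0.03, 0.0]

[2.04, 0.0, 0.0, 2.8, 0.03, 0.0]


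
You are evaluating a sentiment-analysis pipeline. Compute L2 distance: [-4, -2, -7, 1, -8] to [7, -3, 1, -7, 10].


d = √((-4-7)² + (-2+ 3)² + (-7-1)² + (1+ 7)² + (-8-10)²)
  = √(121 + 1 + 64 + 64 + 324)
  = √574 = 23.9583

23.9583


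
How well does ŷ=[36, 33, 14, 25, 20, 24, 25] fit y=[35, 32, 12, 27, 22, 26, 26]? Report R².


ȳ = 25.7143
SS_res = Σ(y-ŷ)² = 19
SS_tot = Σ(y-ȳ)² = 329.43
R² = 1 - SS_res/SS_tot = 1 - 0.0577 = 0.9423

0.9423


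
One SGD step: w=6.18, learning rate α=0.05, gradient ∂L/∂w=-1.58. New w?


w_new = w - α·∇
= 6.18 - 0.05·-1.58
= 6.18 + 0.079
= 6.259

6.259


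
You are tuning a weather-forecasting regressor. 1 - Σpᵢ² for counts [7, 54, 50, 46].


Probabilities: [7/157, 54/157, 50/157, 46/157] ≈ [0.0446, 0.3439, 0.3185, 0.293]
Σpᵢ² = (49 + 2916 + 2500 + 2116)/157² = 7581/24649
Gini = 1 - Σpᵢ² = 1 - 7581/24649 = 0.6924

0.6924


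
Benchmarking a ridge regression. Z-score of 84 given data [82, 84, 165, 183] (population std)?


μ = 128.5, σ = 45.9483
z = (84 - 128.5)/45.9483 = -0.9685

-0.9685


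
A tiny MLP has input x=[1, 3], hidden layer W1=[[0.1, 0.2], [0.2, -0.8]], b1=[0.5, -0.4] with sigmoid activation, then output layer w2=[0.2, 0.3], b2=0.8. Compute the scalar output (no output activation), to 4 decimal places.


z1[0] = (0.1)·(1) + (0.2)·(3) + 0.5 = 1.2
z1[1] = (0.2)·(1) + (-0.8)·(3) - 0.4 = -2.6
h = sigmoid(z1) = [0.7685, 0.0691]
output = (0.2)·(0.7685) + (0.3)·(0.0691) + 0.8 = 0.9744

0.9744


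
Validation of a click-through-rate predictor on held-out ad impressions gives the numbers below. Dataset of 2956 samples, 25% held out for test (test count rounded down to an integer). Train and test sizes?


Test = ⌊2956·25/100⌋ = 739
Train = 2956 - 739 = 2217

Train: 2217, Test: 739


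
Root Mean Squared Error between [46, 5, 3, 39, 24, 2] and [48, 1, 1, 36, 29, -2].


MSE = 74/6 = 12.3333
RMSE = √(74/6) = 3.5119

3.5119


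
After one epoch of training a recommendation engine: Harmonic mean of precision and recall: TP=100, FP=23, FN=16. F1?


Precision = 100/123 = 0.813
Recall = 100/116 = 0.8621
F1 = 2·P·R/(P+R) = 2·TP/(2·TP+FP+FN) = 200/(200+23+16) = 200/239 = 0.8368

0.8368


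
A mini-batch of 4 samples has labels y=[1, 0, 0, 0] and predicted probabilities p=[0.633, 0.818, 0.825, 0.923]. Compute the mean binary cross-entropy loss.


L[0] = -ln(0.633) = 0.4573
L[1] = -ln(1-0.818) = -ln(0.182) = 1.7037
L[2] = -ln(1-0.825) = -ln(0.175) = 1.743
L[3] = -ln(1-0.923) = -ln(0.077) = 2.5639
mean = (0.4573 + 1.7037 + 1.743 + 2.5639)/4 = 1.617

1.617


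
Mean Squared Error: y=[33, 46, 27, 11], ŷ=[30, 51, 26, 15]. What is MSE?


Squared errors: (33-30)²=9, (46-51)²=25, (27-26)²=1, (11-15)²=16
Sum = 51
MSE = 51/4 = 51/4

51/4


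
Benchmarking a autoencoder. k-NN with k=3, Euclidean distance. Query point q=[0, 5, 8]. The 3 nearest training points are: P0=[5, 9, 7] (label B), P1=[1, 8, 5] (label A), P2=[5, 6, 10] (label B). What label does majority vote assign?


d(q,P0) = 6.4807  (label B)
d(q,P1) = 4.3589  (label A)
d(q,P2) = 5.4772  (label B)
Votes: A=1, B=2
Majority → B

B


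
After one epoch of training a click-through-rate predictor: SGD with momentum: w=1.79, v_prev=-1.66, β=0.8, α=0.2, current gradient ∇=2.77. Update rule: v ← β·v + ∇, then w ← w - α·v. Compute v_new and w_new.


v_new = 0.8·-1.66 + 2.77 = -1.328 + 2.77 = 1.442
w_new = 1.79 - 0.2·1.442 = 1.79 - 0.2884 = 1.5016

v_new=1.442, w_new=1.5016


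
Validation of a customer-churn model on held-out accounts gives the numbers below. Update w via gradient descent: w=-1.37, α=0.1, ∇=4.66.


w_new = w - α·∇
= -1.37 - 0.1·4.66
= -1.37 - 0.466
= -1.836

-1.836


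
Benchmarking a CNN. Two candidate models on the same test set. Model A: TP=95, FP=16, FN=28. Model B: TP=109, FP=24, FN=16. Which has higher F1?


Model A: P=95/111=0.8559, R=95/123=0.7724, F1=2PR/(P+R)=2TP/(2TP+FP+FN)=190/234=0.812
Model B: P=109/133=0.8195, R=109/125=0.872, F1=2PR/(P+R)=2TP/(2TP+FP+FN)=218/258=0.845
0.812 < 0.845 → Model B

Model B


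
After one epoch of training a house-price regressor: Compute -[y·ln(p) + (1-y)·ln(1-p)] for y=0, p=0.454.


BCE = -[y·ln(p) + (1-y)·ln(1-p)]
= -0 - 1·ln(1-0.454)
= -ln(0.546) = 0.6051

0.6051


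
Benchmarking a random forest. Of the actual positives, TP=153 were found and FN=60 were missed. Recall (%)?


Recall = TP/(TP+FN)
= 153/(153+60)
= 153/213 = 71.83%

71.83%


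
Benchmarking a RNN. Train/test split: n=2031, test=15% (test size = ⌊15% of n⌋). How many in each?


Test = ⌊2031·15/100⌋ = 304
Train = 2031 - 304 = 1727

Train: 1727, Test: 304


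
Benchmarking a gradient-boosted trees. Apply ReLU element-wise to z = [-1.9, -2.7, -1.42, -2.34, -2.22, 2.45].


ReLU(-1.9) = max(0, -1.9) = 0.0
ReLU(-2.7) = max(0, -2.7) = 0.0
ReLU(-1.42) = max(0, -1.42) = 0.0
ReLU(-2.34) = max(0, -2.34) = 0.0
ReLU(-2.22) = max(0, -2.22) = 0.0
ReLU(2.45) = max(0, 2.45) = 2.45
result = [0.0, 0.0, 0.0, 0.0, 0.0, 2.45]

[0.0, 0.0, 0.0, 0.0, 0.0, 2.45]


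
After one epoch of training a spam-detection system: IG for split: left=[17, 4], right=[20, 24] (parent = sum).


Parent = [37, 28], H_parent = 0.9861
H_left = 0.7025 (n=21), H_right = 0.994 (n=44)
H_children = (21/65)·0.7025 + (44/65)·0.994 = 0.8998
IG = 0.9861 - 0.8998 = 0.0863

0.0863


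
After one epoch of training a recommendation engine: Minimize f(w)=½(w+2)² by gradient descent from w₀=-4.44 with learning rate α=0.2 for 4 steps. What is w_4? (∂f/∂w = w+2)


step 1: grad = -4.44+2 = -2.44; w = -4.44 - 0.2·(-2.44) = -3.952
step 2: grad = -3.952+2 = -1.952; w = -3.952 - 0.2·(-1.952) = -3.5616
step 3: grad = -3.5616+2 = -1.5616; w = -3.5616 - 0.2·(-1.5616) = -3.24928
step 4: grad = -3.24928+2 = -1.24928; w = -3.24928 - 0.2·(-1.24928) = -2.999424

-2.999424


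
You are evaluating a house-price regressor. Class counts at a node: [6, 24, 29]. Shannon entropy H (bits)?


Probabilities: [6/59, 24/59, 29/59] ≈ [0.1017, 0.4068, 0.4915]
H = -((6/59)·log₂(6/59) + (24/59)·log₂(24/59) + (29/59)·log₂(29/59))
  = 1.3669 bits

1.3669 bits


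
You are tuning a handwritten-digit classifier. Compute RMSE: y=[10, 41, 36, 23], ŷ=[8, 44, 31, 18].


MSE = 63/4 = 15.75
RMSE = √(63/4) = 3.9686

3.9686


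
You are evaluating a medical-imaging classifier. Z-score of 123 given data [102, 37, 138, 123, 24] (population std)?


μ = 84.8, σ = 45.9713
z = (123 - 84.8)/45.9713 = 0.831

0.831


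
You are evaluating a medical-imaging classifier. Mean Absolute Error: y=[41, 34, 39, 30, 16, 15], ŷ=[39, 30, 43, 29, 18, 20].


Absolute errors: |41-39|=2, |34-30|=4, |39-43|=4, |30-29|=1, |16-18|=2, |15-20|=5
Sum = 18
MAE = 18/6 = 3

3


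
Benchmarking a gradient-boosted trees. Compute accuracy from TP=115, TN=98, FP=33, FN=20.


Accuracy = (TP+TN)/(TP+TN+FP+FN)
= (115+98)/(266)
= 213/266 = 80.08%

80.08%


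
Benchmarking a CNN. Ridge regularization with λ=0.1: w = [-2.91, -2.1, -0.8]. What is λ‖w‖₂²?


‖w‖₂² = (-2.91)² + (-2.1)² + (-0.8)²
     = 8.4681 + 4.41 + 0.64
     = 13.5181
λ·‖w‖₂² = 0.1·13.5181 = 1.35181

1.35181


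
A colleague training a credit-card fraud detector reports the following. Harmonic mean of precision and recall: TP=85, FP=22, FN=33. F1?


Precision = 85/107 = 0.7944
Recall = 85/118 = 0.7203
F1 = 2·P·R/(P+R) = 2·TP/(2·TP+FP+FN) = 170/(170+22+33) = 170/225 = 0.7556

0.7556


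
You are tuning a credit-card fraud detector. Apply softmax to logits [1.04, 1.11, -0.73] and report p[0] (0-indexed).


Exponentials: e^1.04=2.8292, e^1.11=3.0344, e^-0.73=0.4819
Sum = 6.3455
Softmax = [0.4459, 0.4782, 0.0759]
p[0] = 2.8292/6.3455 = 0.4459

0.4459


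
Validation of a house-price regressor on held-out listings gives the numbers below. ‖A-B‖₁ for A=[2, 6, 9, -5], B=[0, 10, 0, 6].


d = |2-0| + |6-10| + |9-0| + |-5-6|
  = 2 + 4 + 9 + 11
  = 26

26


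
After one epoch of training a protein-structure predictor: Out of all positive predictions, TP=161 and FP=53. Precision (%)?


Precision = TP/(TP+FP)
= 161/(161+53)
= 161/214 = 75.23%

75.23%


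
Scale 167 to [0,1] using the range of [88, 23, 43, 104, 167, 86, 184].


min=23, max=184
(167-23)/(184-23) = 144/161 = 0.8944

0.8944


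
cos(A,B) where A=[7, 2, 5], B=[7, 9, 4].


A·B = 7·7 + 2·9 + 5·4 = 87
‖A‖ = √78 = 8.8318, ‖B‖ = √146 = 12.083
cos = 87/(√78·√146) = 87/√11388 = 0.8153

0.8153


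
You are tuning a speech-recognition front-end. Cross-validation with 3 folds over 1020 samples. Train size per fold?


Fold size = 1020/3 = 340
Training per fold = 1020 - 340 = 680

680


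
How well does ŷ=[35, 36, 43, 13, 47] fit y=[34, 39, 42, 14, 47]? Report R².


ȳ = 35.2
SS_res = Σ(y-ŷ)² = 12
SS_tot = Σ(y-ȳ)² = 650.8
R² = 1 - SS_res/SS_tot = 1 - 0.0184 = 0.9816

0.9816


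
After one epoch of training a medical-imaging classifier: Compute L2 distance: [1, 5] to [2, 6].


d = √((1-2)² + (5-6)²)
  = √(1 + 1)
  = √2 = 1.4142

1.4142


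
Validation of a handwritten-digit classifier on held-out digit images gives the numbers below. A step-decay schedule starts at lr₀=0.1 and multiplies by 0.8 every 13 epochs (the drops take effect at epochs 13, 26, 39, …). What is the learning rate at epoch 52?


n_drops = ⌊52/13⌋ = 4
lr = 0.1·0.8^4 = 0.1·0.4096 = 0.04096

0.04096


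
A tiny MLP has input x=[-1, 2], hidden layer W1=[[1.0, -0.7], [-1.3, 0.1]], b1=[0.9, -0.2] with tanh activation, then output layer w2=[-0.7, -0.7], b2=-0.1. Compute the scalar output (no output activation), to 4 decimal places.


z1[0] = (1.0)·(-1) + (-0.7)·(2) + 0.9 = -1.5
z1[1] = (-1.3)·(-1) + (0.1)·(2) - 0.2 = 1.3
h = tanh(z1) = [-0.9051, 0.8617]
output = (-0.7)·(-0.9051) + (-0.7)·(0.8617) - 0.1 = -0.0696

-0.0696


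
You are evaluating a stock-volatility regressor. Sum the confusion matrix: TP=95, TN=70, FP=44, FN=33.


Total = TP + TN + FP + FN
= 95 + 70 + 44 + 33
= 242
(Predicted positive: 139, predicted negative: 103)

242


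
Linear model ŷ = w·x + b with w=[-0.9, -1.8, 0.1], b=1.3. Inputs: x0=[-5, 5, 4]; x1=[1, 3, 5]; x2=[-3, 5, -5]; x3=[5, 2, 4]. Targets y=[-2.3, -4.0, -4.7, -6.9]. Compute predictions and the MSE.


ŷ0 = (-0.9)·(-5) + (-1.8)·(5) + (0.1)·(4) + 1.3 = -2.8
ŷ1 = (-0.9)·(1) + (-1.8)·(3) + (0.1)·(5) + 1.3 = -4.5
ŷ2 = (-0.9)·(-3) + (-1.8)·(5) + (0.1)·(-5) + 1.3 = -5.5
ŷ3 = (-0.9)·(5) + (-1.8)·(2) + (0.1)·(4) + 1.3 = -6.4
errors² = [0.25, 0.25, 0.64, 0.25]
MSE = 1.3900/4 = 0.3475

0.3475


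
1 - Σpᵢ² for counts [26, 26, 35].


Probabilities: [26/87, 26/87, 35/87] ≈ [0.2989, 0.2989, 0.4023]
Σpᵢ² = (676 + 676 + 1225)/87² = 2577/7569
Gini = 1 - Σpᵢ² = 1 - 2577/7569 = 0.6595

0.6595


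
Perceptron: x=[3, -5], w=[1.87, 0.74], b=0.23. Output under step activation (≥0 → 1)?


z = (3)·(1.87) + (-5)·(0.74) + 0.23
  = 2.14
step(z) = 1 (z≥0)

1


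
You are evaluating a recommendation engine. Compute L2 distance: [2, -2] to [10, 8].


d = √((2-10)² + (-2-8)²)
  = √(64 + 100)
  = √164 = 12.8062

12.8062


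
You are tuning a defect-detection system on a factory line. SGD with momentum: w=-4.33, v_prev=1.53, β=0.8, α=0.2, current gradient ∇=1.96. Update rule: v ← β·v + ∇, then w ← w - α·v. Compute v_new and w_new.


v_new = 0.8·1.53 + 1.96 = 1.224 + 1.96 = 3.184
w_new = -4.33 - 0.2·3.184 = -4.33 - 0.6368 = -4.9668

v_new=3.184, w_new=-4.9668


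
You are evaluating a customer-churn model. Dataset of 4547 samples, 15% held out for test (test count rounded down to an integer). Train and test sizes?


Test = ⌊4547·15/100⌋ = 682
Train = 4547 - 682 = 3865

Train: 3865, Test: 682


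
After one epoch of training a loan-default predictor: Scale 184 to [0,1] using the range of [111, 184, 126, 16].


min=16, max=184
(184-16)/(184-16) = 168/168 = 1.0

1.0


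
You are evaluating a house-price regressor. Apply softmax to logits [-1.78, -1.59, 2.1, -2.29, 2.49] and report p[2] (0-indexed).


Exponentials: e^-1.78=0.1686, e^-1.59=0.2039, e^2.1=8.1662, e^-2.29=0.1013, e^2.49=12.0613
Sum = 20.7013
Softmax = [0.0081, 0.0099, 0.3945, 0.0049, 0.5826]
p[2] = 8.1662/20.7013 = 0.3945

0.3945


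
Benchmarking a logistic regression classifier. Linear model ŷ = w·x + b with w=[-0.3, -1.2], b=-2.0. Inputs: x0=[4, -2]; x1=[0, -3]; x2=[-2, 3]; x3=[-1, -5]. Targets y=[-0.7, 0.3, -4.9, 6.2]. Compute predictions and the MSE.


ŷ0 = (-0.3)·(4) + (-1.2)·(-2) - 2.0 = -0.8
ŷ1 = (-0.3)·(0) + (-1.2)·(-3) - 2.0 = 1.6
ŷ2 = (-0.3)·(-2) + (-1.2)·(3) - 2.0 = -5.0
ŷ3 = (-0.3)·(-1) + (-1.2)·(-5) - 2.0 = 4.3
errors² = [0.01, 1.69, 0.01, 3.61]
MSE = 5.3200/4 = 1.33

1.33


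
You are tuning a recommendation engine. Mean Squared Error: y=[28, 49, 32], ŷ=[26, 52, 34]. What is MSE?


Squared errors: (28-26)²=4, (49-52)²=9, (32-34)²=4
Sum = 17
MSE = 17/3 = 17/3

17/3


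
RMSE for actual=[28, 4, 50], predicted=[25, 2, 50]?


MSE = 13/3 = 4.3333
RMSE = √(13/3) = 2.0817

2.0817


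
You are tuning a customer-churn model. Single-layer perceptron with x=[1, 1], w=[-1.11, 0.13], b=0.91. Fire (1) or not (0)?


z = (1)·(-1.11) + (1)·(0.13) + 0.91
  = -0.07
step(z) = 0 (z<0)

0


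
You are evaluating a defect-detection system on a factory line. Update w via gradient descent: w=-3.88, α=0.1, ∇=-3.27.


w_new = w - α·∇
= -3.88 - 0.1·-3.27
= -3.88 + 0.327
= -3.553

-3.553


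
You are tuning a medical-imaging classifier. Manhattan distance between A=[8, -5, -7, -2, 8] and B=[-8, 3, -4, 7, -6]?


d = |8+ 8| + |-5-3| + |-7+ 4| + |-2-7| + |8+ 6|
  = 16 + 8 + 3 + 9 + 14
  = 50

50


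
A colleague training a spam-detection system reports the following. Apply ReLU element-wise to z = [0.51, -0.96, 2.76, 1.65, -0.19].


ReLU(0.51) = max(0, 0.51) = 0.51
ReLU(-0.96) = max(0, -0.96) = 0.0
ReLU(2.76) = max(0, 2.76) = 2.76
ReLU(1.65) = max(0, 1.65) = 1.65
ReLU(-0.19) = max(0, -0.19) = 0.0
result = [0.51, 0.0, 2.76, 1.65, 0.0]

[0.51, 0.0, 2.76, 1.65, 0.0]


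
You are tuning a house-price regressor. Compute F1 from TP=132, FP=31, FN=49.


Precision = 132/163 = 0.8098
Recall = 132/181 = 0.7293
F1 = 2·P·R/(P+R) = 2·TP/(2·TP+FP+FN) = 264/(264+31+49) = 264/344 = 0.7674

0.7674


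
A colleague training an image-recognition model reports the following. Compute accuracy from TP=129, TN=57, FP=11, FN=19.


Accuracy = (TP+TN)/(TP+TN+FP+FN)
= (129+57)/(216)
= 186/216 = 86.11%

86.11%


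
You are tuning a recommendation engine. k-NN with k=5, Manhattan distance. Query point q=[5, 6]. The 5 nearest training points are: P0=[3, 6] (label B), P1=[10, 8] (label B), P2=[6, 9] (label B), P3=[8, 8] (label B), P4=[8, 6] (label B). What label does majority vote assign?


d(q,P0) = 2  (label B)
d(q,P1) = 7  (label B)
d(q,P2) = 4  (label B)
d(q,P3) = 5  (label B)
d(q,P4) = 3  (label B)
Votes: A=0, B=5
Majority → B

B


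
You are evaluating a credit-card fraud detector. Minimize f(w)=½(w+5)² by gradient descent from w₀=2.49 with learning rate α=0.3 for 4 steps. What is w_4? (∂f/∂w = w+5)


step 1: grad = 2.49+5 = 7.49; w = 2.49 - 0.3·(7.49) = 0.243
step 2: grad = 0.243+5 = 5.243; w = 0.243 - 0.3·(5.243) = -1.3299
step 3: grad = -1.3299+5 = 3.6701; w = -1.3299 - 0.3·(3.6701) = -2.43093
step 4: grad = -2.43093+5 = 2.56907; w = -2.43093 - 0.3·(2.56907) = -3.201651

-3.201651


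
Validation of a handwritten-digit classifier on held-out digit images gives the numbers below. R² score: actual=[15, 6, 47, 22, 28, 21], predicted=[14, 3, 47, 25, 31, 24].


ȳ = 23.1667
SS_res = Σ(y-ŷ)² = 37
SS_tot = Σ(y-ȳ)² = 958.83
R² = 1 - SS_res/SS_tot = 1 - 0.0386 = 0.9614

0.9614


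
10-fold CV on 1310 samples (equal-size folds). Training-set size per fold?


Fold size = 1310/10 = 131
Training per fold = 1310 - 131 = 1179

1179


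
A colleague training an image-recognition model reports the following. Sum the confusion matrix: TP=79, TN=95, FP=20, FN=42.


Total = TP + TN + FP + FN
= 79 + 95 + 20 + 42
= 236
(Predicted positive: 99, predicted negative: 137)

236


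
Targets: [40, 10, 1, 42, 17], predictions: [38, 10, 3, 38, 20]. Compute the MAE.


Absolute errors: |40-38|=2, |10-10|=0, |1-3|=2, |42-38|=4, |17-20|=3
Sum = 11
MAE = 11/5 = 11/5

11/5


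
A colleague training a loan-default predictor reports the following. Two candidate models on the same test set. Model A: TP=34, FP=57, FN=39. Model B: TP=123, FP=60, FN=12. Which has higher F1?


Model A: P=34/91=0.3736, R=34/73=0.4658, F1=2PR/(P+R)=2TP/(2TP+FP+FN)=68/164=0.4146
Model B: P=123/183=0.6721, R=123/135=0.9111, F1=2PR/(P+R)=2TP/(2TP+FP+FN)=246/318=0.7736
0.4146 < 0.7736 → Model B

Model B


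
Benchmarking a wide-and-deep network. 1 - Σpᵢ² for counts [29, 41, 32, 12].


Probabilities: [29/114, 41/114, 32/114, 12/114] ≈ [0.2544, 0.3596, 0.2807, 0.1053]
Σpᵢ² = (841 + 1681 + 1024 + 144)/114² = 3690/12996
Gini = 1 - Σpᵢ² = 1 - 3690/12996 = 0.7161

0.7161


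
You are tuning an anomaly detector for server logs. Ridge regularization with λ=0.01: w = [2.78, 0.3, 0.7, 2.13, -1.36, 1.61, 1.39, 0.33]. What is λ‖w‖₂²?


‖w‖₂² = (2.78)² + (0.3)² + (0.7)² + (2.13)² + (-1.36)² + (1.61)² + (1.39)² + (0.33)²
     = 7.7284 + 0.09 + 0.49 + 4.5369 + 1.8496 + 2.5921 + 1.9321 + 0.1089
     = 19.328
λ·‖w‖₂² = 0.01·19.328 = 0.19328

0.19328


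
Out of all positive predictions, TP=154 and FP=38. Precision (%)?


Precision = TP/(TP+FP)
= 154/(154+38)
= 154/192 = 80.21%

80.21%


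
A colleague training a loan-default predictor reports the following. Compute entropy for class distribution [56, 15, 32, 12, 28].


Probabilities: [56/143, 15/143, 32/143, 12/143, 28/143] ≈ [0.3916, 0.1049, 0.2238, 0.0839, 0.1958]
H = -((56/143)·log₂(56/143) + (15/143)·log₂(15/143) + (32/143)·log₂(32/143) + (12/143)·log₂(12/143) + (28/143)·log₂(28/143))
  = 2.1148 bits

2.1148 bits


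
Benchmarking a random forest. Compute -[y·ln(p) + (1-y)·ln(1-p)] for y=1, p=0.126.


BCE = -[y·ln(p) + (1-y)·ln(1-p)]
= -1·ln(0.126) - 0
= -ln(0.126) = 2.0715

2.0715


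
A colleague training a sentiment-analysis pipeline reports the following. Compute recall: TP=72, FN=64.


Recall = TP/(TP+FN)
= 72/(72+64)
= 72/136 = 52.94%

52.94%


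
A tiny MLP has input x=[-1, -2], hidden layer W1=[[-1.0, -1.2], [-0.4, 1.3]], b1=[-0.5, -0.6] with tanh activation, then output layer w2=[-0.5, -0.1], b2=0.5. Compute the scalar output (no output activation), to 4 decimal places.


z1[0] = (-1.0)·(-1) + (-1.2)·(-2) - 0.5 = 2.9
z1[1] = (-0.4)·(-1) + (1.3)·(-2) - 0.6 = -2.8
h = tanh(z1) = [0.994, -0.9926]
output = (-0.5)·(0.994) + (-0.1)·(-0.9926) + 0.5 = 0.1023

0.1023


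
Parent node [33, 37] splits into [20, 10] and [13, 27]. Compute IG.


Parent = [33, 37], H_parent = 0.9976
H_left = 0.9183 (n=30), H_right = 0.9097 (n=40)
H_children = (30/70)·0.9183 + (40/70)·0.9097 = 0.9134
IG = 0.9976 - 0.9134 = 0.0842

0.0842


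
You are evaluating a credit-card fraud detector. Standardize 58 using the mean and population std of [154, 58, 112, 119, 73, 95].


μ = 101.8333, σ = 31.4082
z = (58 - 101.8333)/31.4082 = -1.3956

-1.3956


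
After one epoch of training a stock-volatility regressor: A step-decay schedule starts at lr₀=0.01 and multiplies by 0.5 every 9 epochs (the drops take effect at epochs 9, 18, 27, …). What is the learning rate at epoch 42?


n_drops = ⌊42/9⌋ = 4
lr = 0.01·0.5^4 = 0.01·0.0625 = 0.000625

0.000625


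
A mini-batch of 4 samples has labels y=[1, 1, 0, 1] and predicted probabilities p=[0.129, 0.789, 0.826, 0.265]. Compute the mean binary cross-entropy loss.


L[0] = -ln(0.129) = 2.0479
L[1] = -ln(0.789) = 0.237
L[2] = -ln(1-0.826) = -ln(0.174) = 1.7487
L[3] = -ln(0.265) = 1.328
mean = (2.0479 + 0.237 + 1.7487 + 1.328)/4 = 1.3404

1.3404


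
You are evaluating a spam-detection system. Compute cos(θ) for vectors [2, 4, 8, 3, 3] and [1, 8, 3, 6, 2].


A·B = 2·1 + 4·8 + 8·3 + 3·6 + 3·2 = 82
‖A‖ = √102 = 10.0995, ‖B‖ = √114 = 10.6771
cos = 82/(√102·√114) = 82/√11628 = 0.7604

0.7604


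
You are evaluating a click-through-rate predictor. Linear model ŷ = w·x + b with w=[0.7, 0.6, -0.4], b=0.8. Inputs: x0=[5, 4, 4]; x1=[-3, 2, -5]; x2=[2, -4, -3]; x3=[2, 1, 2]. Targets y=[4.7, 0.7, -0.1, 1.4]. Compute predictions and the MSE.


ŷ0 = (0.7)·(5) + (0.6)·(4) + (-0.4)·(4) + 0.8 = 5.1
ŷ1 = (0.7)·(-3) + (0.6)·(2) + (-0.4)·(-5) + 0.8 = 1.9
ŷ2 = (0.7)·(2) + (0.6)·(-4) + (-0.4)·(-3) + 0.8 = 1.0
ŷ3 = (0.7)·(2) + (0.6)·(1) + (-0.4)·(2) + 0.8 = 2.0
errors² = [0.16, 1.44, 1.21, 0.36]
MSE = 3.1700/4 = 0.7925

0.7925


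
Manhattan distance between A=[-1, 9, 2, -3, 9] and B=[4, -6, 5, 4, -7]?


d = |-1-4| + |9+ 6| + |2-5| + |-3-4| + |9+ 7|
  = 5 + 15 + 3 + 7 + 16
  = 46

46


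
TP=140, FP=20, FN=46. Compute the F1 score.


Precision = 140/160 = 0.875
Recall = 140/186 = 0.7527
F1 = 2·P·R/(P+R) = 2·TP/(2·TP+FP+FN) = 280/(280+20+46) = 280/346 = 0.8092

0.8092


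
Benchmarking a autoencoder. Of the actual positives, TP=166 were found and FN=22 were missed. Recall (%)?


Recall = TP/(TP+FN)
= 166/(166+22)
= 166/188 = 88.3%

88.3%


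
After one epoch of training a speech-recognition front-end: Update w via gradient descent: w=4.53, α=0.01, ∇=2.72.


w_new = w - α·∇
= 4.53 - 0.01·2.72
= 4.53 - 0.0272
= 4.5028

4.5028


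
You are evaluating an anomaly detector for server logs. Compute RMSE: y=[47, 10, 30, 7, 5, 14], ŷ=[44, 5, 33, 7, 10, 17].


MSE = 77/6 = 12.8333
RMSE = √(77/6) = 3.5824

3.5824


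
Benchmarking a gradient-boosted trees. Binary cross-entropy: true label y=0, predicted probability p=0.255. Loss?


BCE = -[y·ln(p) + (1-y)·ln(1-p)]
= -0 - 1·ln(1-0.255)
= -ln(0.745) = 0.2944

0.2944


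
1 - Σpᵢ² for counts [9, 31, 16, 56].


Probabilities: [9/112, 31/112, 16/112, 56/112] ≈ [0.0804, 0.2768, 0.1429, 0.5]
Σpᵢ² = (81 + 961 + 256 + 3136)/112² = 4434/12544
Gini = 1 - Σpᵢ² = 1 - 4434/12544 = 0.6465

0.6465


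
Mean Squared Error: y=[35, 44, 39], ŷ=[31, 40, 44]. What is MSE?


Squared errors: (35-31)²=16, (44-40)²=16, (39-44)²=25
Sum = 57
MSE = 57/3 = 19

19


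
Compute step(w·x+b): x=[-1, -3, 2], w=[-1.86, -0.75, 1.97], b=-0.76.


z = (-1)·(-1.86) + (-3)·(-0.75) + (2)·(1.97) - 0.76
  = 7.29
step(z) = 1 (z≥0)

1


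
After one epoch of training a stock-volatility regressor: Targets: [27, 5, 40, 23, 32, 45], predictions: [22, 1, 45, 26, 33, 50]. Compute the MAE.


Absolute errors: |27-22|=5, |5-1|=4, |40-45|=5, |23-26|=3, |32-33|=1, |45-50|=5
Sum = 23
MAE = 23/6 = 23/6

23/6


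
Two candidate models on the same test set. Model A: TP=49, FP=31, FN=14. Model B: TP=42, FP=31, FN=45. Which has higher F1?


Model A: P=49/80=0.6125, R=49/63=0.7778, F1=2PR/(P+R)=2TP/(2TP+FP+FN)=98/143=0.6853
Model B: P=42/73=0.5753, R=42/87=0.4828, F1=2PR/(P+R)=2TP/(2TP+FP+FN)=84/160=0.525
0.6853 > 0.525 → Model A

Model A


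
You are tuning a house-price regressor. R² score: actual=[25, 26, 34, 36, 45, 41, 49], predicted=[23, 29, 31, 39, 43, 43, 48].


ȳ = 36.5714
SS_res = Σ(y-ŷ)² = 40
SS_tot = Σ(y-ȳ)² = 497.71
R² = 1 - SS_res/SS_tot = 1 - 0.0804 = 0.9196

0.9196


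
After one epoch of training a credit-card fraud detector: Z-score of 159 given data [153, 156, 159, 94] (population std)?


μ = 140.5, σ = 26.9305
z = (159 - 140.5)/26.9305 = 0.687

0.687


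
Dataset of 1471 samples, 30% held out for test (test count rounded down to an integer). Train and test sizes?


Test = ⌊1471·30/100⌋ = 441
Train = 1471 - 441 = 1030

Train: 1030, Test: 441


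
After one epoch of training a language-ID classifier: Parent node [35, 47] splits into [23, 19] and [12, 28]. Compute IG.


Parent = [35, 47], H_parent = 0.9845
H_left = 0.9934 (n=42), H_right = 0.8813 (n=40)
H_children = (42/82)·0.9934 + (40/82)·0.8813 = 0.9387
IG = 0.9845 - 0.9387 = 0.0458

0.0458


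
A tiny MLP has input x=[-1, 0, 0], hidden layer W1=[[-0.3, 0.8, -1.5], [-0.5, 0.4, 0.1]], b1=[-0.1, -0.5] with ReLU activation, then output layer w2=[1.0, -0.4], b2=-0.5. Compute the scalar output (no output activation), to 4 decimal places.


z1[0] = (-0.3)·(-1) + (0.8)·(0) + (-1.5)·(0) - 0.1 = 0.2
z1[1] = (-0.5)·(-1) + (0.4)·(0) + (0.1)·(0) - 0.5 = 0.0
h = ReLU(z1) = [0.2, 0.0]
output = (1.0)·(0.2) + (-0.4)·(0.0) - 0.5 = -0.3

-0.3


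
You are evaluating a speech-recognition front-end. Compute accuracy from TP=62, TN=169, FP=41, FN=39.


Accuracy = (TP+TN)/(TP+TN+FP+FN)
= (62+169)/(311)
= 231/311 = 74.28%

74.28%


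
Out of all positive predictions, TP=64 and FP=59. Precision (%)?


Precision = TP/(TP+FP)
= 64/(64+59)
= 64/123 = 52.03%

52.03%


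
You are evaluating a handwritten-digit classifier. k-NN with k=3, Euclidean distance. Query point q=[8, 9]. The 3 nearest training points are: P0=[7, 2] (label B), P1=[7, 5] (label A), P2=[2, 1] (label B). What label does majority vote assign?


d(q,P0) = 7.0711  (label B)
d(q,P1) = 4.1231  (label A)
d(q,P2) = 10.0  (label B)
Votes: A=1, B=2
Majority → B

B


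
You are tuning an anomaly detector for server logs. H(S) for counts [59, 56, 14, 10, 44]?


Probabilities: [59/183, 56/183, 14/183, 10/183, 44/183] ≈ [0.3224, 0.306, 0.0765, 0.0546, 0.2404]
H = -((59/183)·log₂(59/183) + (56/183)·log₂(56/183) + (14/183)·log₂(14/183) + (10/183)·log₂(10/183) + (44/183)·log₂(44/183))
  = 2.0565 bits

2.0565 bits


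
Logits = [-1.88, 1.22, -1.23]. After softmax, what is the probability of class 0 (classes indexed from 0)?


Exponentials: e^-1.88=0.1526, e^1.22=3.3872, e^-1.23=0.2923
Sum = 3.8321
Softmax = [0.0398, 0.8839, 0.0763]
p[0] = 0.1526/3.8321 = 0.0398

0.0398


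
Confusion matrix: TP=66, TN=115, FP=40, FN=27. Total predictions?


Total = TP + TN + FP + FN
= 66 + 115 + 40 + 27
= 248
(Predicted positive: 106, predicted negative: 142)

248


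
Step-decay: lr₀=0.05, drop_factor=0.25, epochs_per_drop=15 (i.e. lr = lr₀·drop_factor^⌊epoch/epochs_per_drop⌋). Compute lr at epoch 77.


n_drops = ⌊77/15⌋ = 5
lr = 0.05·0.25^5 = 0.05·0.0009765625 = 0.000048828125

0.000048828125


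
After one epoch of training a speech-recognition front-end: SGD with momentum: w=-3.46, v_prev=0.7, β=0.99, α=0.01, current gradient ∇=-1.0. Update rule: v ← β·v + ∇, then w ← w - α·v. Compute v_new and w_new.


v_new = 0.99·0.7 - 1.0 = 0.693 - 1.0 = -0.307
w_new = -3.46 - 0.01·-0.307 = -3.46 + 0.00307 = -3.45693

v_new=-0.307, w_new=-3.45693


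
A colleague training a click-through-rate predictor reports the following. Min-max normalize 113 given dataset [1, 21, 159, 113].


min=1, max=159
(113-1)/(159-1) = 112/158 = 0.7089

0.7089


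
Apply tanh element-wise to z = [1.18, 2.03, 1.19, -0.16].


tanh(1.18) = 0.8275
tanh(2.03) = 0.9661
tanh(1.19) = 0.8306
tanh(-0.16) = -0.1586
result = [0.8275, 0.9661, 0.8306, -0.1586]

[0.8275, 0.9661, 0.8306, -0.1586]


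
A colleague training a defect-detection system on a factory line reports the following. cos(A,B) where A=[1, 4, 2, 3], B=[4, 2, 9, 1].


A·B = 1·4 + 4·2 + 2·9 + 3·1 = 33
‖A‖ = √30 = 5.4772, ‖B‖ = √102 = 10.0995
cos = 33/(√30·√102) = 33/√3060 = 0.5966

0.5966


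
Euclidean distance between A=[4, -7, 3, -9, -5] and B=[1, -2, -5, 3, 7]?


d = √((4-1)² + (-7+ 2)² + (3+ 5)² + (-9-3)² + (-5-7)²)
  = √(9 + 25 + 64 + 144 + 144)
  = √386 = 19.6469

19.6469


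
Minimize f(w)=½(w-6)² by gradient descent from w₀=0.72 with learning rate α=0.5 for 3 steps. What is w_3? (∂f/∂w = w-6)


step 1: grad = 0.72-6 = -5.28; w = 0.72 - 0.5·(-5.28) = 3.36
step 2: grad = 3.36-6 = -2.64; w = 3.36 - 0.5·(-2.64) = 4.68
step 3: grad = 4.68-6 = -1.32; w = 4.68 - 0.5·(-1.32) = 5.34

5.34


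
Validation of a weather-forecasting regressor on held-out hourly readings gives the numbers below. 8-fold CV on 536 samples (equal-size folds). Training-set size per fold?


Fold size = 536/8 = 67
Training per fold = 536 - 67 = 469

469


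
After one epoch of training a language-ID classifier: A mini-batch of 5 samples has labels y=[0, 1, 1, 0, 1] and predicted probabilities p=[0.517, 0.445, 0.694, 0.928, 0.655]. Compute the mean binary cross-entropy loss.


L[0] = -ln(1-0.517) = -ln(0.483) = 0.7277
L[1] = -ln(0.445) = 0.8097
L[2] = -ln(0.694) = 0.3653
L[3] = -ln(1-0.928) = -ln(0.072) = 2.6311
L[4] = -ln(0.655) = 0.4231
mean = (0.7277 + 0.8097 + 0.3653 + 2.6311 + 0.4231)/5 = 0.9914

0.9914


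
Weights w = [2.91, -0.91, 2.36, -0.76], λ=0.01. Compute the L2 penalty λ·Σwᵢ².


‖w‖₂² = (2.91)² + (-0.91)² + (2.36)² + (-0.76)²
     = 8.4681 + 0.8281 + 5.5696 + 0.5776
     = 15.4434
λ·‖w‖₂² = 0.01·15.4434 = 0.154434

0.154434


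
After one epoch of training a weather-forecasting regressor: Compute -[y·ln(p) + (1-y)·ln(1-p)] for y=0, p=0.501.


BCE = -[y·ln(p) + (1-y)·ln(1-p)]
= -0 - 1·ln(1-0.501)
= -ln(0.499) = 0.6951

0.6951


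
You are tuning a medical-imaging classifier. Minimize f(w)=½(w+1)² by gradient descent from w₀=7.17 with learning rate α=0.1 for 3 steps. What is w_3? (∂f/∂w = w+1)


step 1: grad = 7.17+1 = 8.17; w = 7.17 - 0.1·(8.17) = 6.353
step 2: grad = 6.353+1 = 7.353; w = 6.353 - 0.1·(7.353) = 5.6177
step 3: grad = 5.6177+1 = 6.6177; w = 5.6177 - 0.1·(6.6177) = 4.95593

4.95593


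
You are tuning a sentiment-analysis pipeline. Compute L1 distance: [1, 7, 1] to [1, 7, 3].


d = |1-1| + |7-7| + |1-3|
  = 0 + 0 + 2
  = 2

2


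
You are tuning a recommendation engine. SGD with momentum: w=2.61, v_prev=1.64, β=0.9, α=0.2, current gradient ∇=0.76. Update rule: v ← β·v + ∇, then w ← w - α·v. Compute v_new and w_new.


v_new = 0.9·1.64 + 0.76 = 1.476 + 0.76 = 2.236
w_new = 2.61 - 0.2·2.236 = 2.61 - 0.4472 = 2.1628

v_new=2.236, w_new=2.1628


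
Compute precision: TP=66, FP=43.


Precision = TP/(TP+FP)
= 66/(66+43)
= 66/109 = 60.55%

60.55%


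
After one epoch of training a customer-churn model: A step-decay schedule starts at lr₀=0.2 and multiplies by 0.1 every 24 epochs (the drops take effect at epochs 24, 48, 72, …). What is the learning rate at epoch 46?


n_drops = ⌊46/24⌋ = 1
lr = 0.2·0.1^1 = 0.2·0.1 = 0.02

0.02


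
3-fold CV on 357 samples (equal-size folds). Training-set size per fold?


Fold size = 357/3 = 119
Training per fold = 357 - 119 = 238

238


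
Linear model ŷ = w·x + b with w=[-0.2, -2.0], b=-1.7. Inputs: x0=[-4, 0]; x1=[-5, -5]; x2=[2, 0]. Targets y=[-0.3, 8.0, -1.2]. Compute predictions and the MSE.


ŷ0 = (-0.2)·(-4) + (-2.0)·(0) - 1.7 = -0.9
ŷ1 = (-0.2)·(-5) + (-2.0)·(-5) - 1.7 = 9.3
ŷ2 = (-0.2)·(2) + (-2.0)·(0) - 1.7 = -2.1
errors² = [0.36, 1.69, 0.81]
MSE = 2.8600/3 = 0.9533

0.9533


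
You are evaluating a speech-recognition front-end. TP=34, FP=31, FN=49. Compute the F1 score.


Precision = 34/65 = 0.5231
Recall = 34/83 = 0.4096
F1 = 2·P·R/(P+R) = 2·TP/(2·TP+FP+FN) = 68/(68+31+49) = 68/148 = 0.4595

0.4595


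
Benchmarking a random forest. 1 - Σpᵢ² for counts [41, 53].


Probabilities: [41/94, 53/94] ≈ [0.4362, 0.5638]
Σpᵢ² = (1681 + 2809)/94² = 4490/8836
Gini = 1 - Σpᵢ² = 1 - 4490/8836 = 0.4919

0.4919


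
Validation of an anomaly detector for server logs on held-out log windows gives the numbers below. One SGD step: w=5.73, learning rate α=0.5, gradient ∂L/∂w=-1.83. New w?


w_new = w - α·∇
= 5.73 - 0.5·-1.83
= 5.73 + 0.915
= 6.645

6.645


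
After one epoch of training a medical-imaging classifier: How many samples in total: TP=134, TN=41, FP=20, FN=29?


Total = TP + TN + FP + FN
= 134 + 41 + 20 + 29
= 224
(Predicted positive: 154, predicted negative: 70)

224


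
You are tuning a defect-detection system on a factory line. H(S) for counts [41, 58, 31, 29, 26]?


Probabilities: [41/185, 58/185, 31/185, 29/185, 26/185] ≈ [0.2216, 0.3135, 0.1676, 0.1568, 0.1405]
H = -((41/185)·log₂(41/185) + (58/185)·log₂(58/185) + (31/185)·log₂(31/185) + (29/185)·log₂(29/185) + (26/185)·log₂(26/185))
  = 2.2552 bits

2.2552 bits


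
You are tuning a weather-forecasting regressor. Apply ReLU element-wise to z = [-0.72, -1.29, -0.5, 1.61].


ReLU(-0.72) = max(0, -0.72) = 0.0
ReLU(-1.29) = max(0, -1.29) = 0.0
ReLU(-0.5) = max(0, -0.5) = 0.0
ReLU(1.61) = max(0, 1.61) = 1.61
result = [0.0, 0.0, 0.0, 1.61]

[0.0, 0.0, 0.0, 1.61]


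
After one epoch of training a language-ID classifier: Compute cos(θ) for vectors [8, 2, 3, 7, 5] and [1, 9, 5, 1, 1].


A·B = 8·1 + 2·9 + 3·5 + 7·1 + 5·1 = 53
‖A‖ = √151 = 12.2882, ‖B‖ = √109 = 10.4403
cos = 53/(√151·√109) = 53/√16459 = 0.4131

0.4131


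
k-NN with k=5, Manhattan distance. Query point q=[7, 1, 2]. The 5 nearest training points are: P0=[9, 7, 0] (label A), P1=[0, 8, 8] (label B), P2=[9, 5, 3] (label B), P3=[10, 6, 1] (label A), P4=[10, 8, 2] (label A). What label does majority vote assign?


d(q,P0) = 10  (label A)
d(q,P1) = 20  (label B)
d(q,P2) = 7  (label B)
d(q,P3) = 9  (label A)
d(q,P4) = 10  (label A)
Votes: A=3, B=2
Majority → A

A


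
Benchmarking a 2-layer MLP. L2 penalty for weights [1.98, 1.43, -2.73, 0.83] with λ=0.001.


‖w‖₂² = (1.98)² + (1.43)² + (-2.73)² + (0.83)²
     = 3.9204 + 2.0449 + 7.4529 + 0.6889
     = 14.1071
λ·‖w‖₂² = 0.001·14.1071 = 0.014107

0.014107


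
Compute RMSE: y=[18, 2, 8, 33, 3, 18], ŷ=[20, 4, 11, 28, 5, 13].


MSE = 71/6 = 11.8333
RMSE = √(71/6) = 3.44

3.44


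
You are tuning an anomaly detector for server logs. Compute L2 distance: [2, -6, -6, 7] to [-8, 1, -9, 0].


d = √((2+ 8)² + (-6-1)² + (-6+ 9)² + (7-0)²)
  = √(100 + 49 + 9 + 49)
  = √207 = 14.3875

14.3875


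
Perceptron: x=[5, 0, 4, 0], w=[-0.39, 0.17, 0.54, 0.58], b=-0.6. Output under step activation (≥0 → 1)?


z = (5)·(-0.39) + (0)·(0.17) + (4)·(0.54) + (0)·(0.58) - 0.6
  = -0.39
step(z) = 0 (z<0)

0


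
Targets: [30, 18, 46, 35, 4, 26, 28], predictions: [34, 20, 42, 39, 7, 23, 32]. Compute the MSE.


Squared errors: (30-34)²=16, (18-20)²=4, (46-42)²=16, (35-39)²=16, (4-7)²=9, (26-23)²=9, (28-32)²=16
Sum = 86
MSE = 86/7 = 86/7

86/7


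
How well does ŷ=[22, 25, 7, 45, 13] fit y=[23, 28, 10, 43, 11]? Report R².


ȳ = 23
SS_res = Σ(y-ŷ)² = 27
SS_tot = Σ(y-ȳ)² = 738
R² = 1 - SS_res/SS_tot = 1 - 0.0366 = 0.9634

0.9634


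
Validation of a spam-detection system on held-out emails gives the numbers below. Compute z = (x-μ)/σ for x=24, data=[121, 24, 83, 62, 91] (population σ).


μ = 76.2, σ = 32.2453
z = (24 - 76.2)/32.2453 = -1.6188

-1.6188


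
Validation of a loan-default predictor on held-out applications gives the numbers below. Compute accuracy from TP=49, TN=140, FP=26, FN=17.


Accuracy = (TP+TN)/(TP+TN+FP+FN)
= (49+140)/(232)
= 189/232 = 81.47%

81.47%


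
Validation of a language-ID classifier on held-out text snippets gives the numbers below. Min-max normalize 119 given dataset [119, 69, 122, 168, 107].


min=69, max=168
(119-69)/(168-69) = 50/99 = 0.5051

0.5051


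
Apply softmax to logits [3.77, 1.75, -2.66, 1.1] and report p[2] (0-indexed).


Exponentials: e^3.77=43.3801, e^1.75=5.7546, e^-2.66=0.0699, e^1.1=3.0042
Sum = 52.2088
Softmax = [0.8309, 0.1102, 0.0013, 0.0575]
p[2] = 0.0699/52.2088 = 0.0013

0.0013


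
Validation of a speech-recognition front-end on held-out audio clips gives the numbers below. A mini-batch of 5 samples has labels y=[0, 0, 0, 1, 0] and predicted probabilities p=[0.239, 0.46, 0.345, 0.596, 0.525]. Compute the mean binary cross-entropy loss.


L[0] = -ln(1-0.239) = -ln(0.761) = 0.2731
L[1] = -ln(1-0.46) = -ln(0.54) = 0.6162
L[2] = -ln(1-0.345) = -ln(0.655) = 0.4231
L[3] = -ln(0.596) = 0.5175
L[4] = -ln(1-0.525) = -ln(0.475) = 0.7444
mean = (0.2731 + 0.6162 + 0.4231 + 0.5175 + 0.7444)/5 = 0.5149

0.5149


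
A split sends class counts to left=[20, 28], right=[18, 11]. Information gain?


Parent = [38, 39], H_parent = 0.9999
H_left = 0.9799 (n=48), H_right = 0.9576 (n=29)
H_children = (48/77)·0.9799 + (29/77)·0.9576 = 0.9715
IG = 0.9999 - 0.9715 = 0.0284

0.0284


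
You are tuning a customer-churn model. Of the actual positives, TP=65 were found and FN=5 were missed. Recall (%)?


Recall = TP/(TP+FN)
= 65/(65+5)
= 65/70 = 92.86%

92.86%


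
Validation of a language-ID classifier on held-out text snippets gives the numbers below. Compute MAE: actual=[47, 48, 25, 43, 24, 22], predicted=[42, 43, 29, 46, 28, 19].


Absolute errors: |47-42|=5, |48-43|=5, |25-29|=4, |43-46|=3, |24-28|=4, |22-19|=3
Sum = 24
MAE = 24/6 = 4

4


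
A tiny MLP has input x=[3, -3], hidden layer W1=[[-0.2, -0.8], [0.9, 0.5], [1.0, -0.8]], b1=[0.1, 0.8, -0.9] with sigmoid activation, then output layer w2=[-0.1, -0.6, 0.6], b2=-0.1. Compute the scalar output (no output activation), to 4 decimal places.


z1[0] = (-0.2)·(3) + (-0.8)·(-3) + 0.1 = 1.9
z1[1] = (0.9)·(3) + (0.5)·(-3) + 0.8 = 2.0
z1[2] = (1.0)·(3) + (-0.8)·(-3) - 0.9 = 4.5
h = sigmoid(z1) = [0.8699, 0.8808, 0.989]
output = (-0.1)·(0.8699) + (-0.6)·(0.8808) + (0.6)·(0.989) - 0.1 = -0.1221

-0.1221
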